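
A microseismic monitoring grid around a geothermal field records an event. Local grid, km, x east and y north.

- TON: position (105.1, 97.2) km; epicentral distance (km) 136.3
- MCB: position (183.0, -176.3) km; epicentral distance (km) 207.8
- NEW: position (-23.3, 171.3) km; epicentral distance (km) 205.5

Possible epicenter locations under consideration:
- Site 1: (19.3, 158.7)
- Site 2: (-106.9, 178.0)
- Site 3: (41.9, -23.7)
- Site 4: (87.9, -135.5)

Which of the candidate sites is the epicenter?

Site 3

For each candidate, compare |candidate − station| to the reported distance:
Site 1: residuals TON 30.7, MCB 165.1, NEW 161.1 → max 165.1 km
Site 2: residuals TON 90.6, MCB 250.0, NEW 121.6 → max 250.0 km
Site 3: residuals TON 0.1, MCB 0.0, NEW 0.1 → max 0.1 km
Site 4: residuals TON 97.0, MCB 104.3, NEW 120.8 → max 120.8 km
Only Site 3 has all residuals ≈ 0.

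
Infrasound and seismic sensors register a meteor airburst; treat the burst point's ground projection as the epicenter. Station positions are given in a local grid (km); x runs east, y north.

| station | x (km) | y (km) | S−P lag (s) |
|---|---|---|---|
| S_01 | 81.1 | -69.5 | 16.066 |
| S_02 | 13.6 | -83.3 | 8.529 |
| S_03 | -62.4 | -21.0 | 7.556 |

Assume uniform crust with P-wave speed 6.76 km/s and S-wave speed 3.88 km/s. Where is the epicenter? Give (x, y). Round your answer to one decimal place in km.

(-63.8, -89.8)

Distance from S−P lag: d = Δt · v_P v_S / (v_P − v_S) = Δt · (6.76·3.88)/(6.76−3.88) ≈ 9.1072·Δt.
So d_S_01 = 146.32, d_S_02 = 77.68, d_S_03 = 68.81 km.
Circle about each station: (x − 81.1)² + (y + 69.5)² = 146.32²; (x − 13.6)² + (y + 83.3)² = 77.68²; (x + 62.4)² + (y + 21.0)² = 68.81².
Subtracting pairs of circle equations eliminates x²+y² and gives linear equations (the radical axes):
-135.0 x − 27.6 y = 11091.75
-287.0 x + 97.0 y = 9602.03
Solving the 2×2 system: x ≈ -63.8, y ≈ -89.8 km.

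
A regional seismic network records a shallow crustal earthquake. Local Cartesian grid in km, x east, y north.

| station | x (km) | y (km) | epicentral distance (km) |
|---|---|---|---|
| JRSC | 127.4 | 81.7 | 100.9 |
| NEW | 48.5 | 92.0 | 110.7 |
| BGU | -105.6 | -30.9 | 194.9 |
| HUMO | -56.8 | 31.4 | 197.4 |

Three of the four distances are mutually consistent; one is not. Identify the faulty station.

HUMO

Solve using three stations at a time. Using JRSC, NEW, BGU (subtract circle equations pairwise → linear system) gives (x, y) ≈ (88.3, -11.3).
Distances from that point to each station vs reported:
  JRSC: calculated 100.9 vs reported 100.9 → residual 0.0 km
  NEW: calculated 110.7 vs reported 110.7 → residual 0.0 km
  BGU: calculated 194.9 vs reported 194.9 → residual 0.0 km
  HUMO: calculated 151.2 vs reported 197.4 → residual 46.2 km
JRSC, NEW, BGU are mutually consistent (residuals ≈ 0); HUMO is off by 46.2 km.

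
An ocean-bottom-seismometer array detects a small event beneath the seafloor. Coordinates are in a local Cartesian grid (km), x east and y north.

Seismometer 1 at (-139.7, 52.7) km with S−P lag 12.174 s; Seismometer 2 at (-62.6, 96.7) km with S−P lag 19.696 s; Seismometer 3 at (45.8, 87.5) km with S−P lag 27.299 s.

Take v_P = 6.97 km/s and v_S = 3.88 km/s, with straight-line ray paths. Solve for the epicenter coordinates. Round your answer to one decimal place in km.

x ≈ -147.0 km, y ≈ -53.6 km

Distance from S−P lag: d = Δt · v_P v_S / (v_P − v_S) = Δt · (6.97·3.88)/(6.97−3.88) ≈ 8.7520·Δt.
So d_Seismometer 1 = 106.55, d_Seismometer 2 = 172.38, d_Seismometer 3 = 238.92 km.
Circle about each station: (x + 139.7)² + (y − 52.7)² = 106.55²; (x + 62.6)² + (y − 96.7)² = 172.38²; (x − 45.8)² + (y − 87.5)² = 238.92².
Subtracting the Seismometer 1 equation from the Seismometer 2 and Seismometer 3 equations removes the quadratic terms:
154.2 x + 88.0 y = -27385.69
371.0 x + 69.6 y = -58269.35
Solving the 2×2 system: x ≈ -147.0, y ≈ -53.6 km.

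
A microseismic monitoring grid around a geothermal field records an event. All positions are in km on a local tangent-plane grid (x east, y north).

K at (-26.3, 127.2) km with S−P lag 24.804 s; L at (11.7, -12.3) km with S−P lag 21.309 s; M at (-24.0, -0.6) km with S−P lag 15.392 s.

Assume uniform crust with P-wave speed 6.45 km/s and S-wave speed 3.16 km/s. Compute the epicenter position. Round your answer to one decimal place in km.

(-119.2, 4.8)

Distance from S−P lag: d = Δt · v_P v_S / (v_P − v_S) = Δt · (6.45·3.16)/(6.45−3.16) ≈ 6.1951·Δt.
So d_K = 153.66, d_L = 132.01, d_M = 95.36 km.
Circle about each station: (x + 26.3)² + (y − 127.2)² = 153.66²; (x − 11.7)² + (y + 12.3)² = 132.01²; (x + 24.0)² + (y + 0.6)² = 95.36².
Subtracting pairs of circle equations eliminates x²+y² and gives linear equations (the radical axes):
76.0 x − 279.0 y = -10398.59
4.6 x − 255.6 y = -1777.30
Solving the 2×2 system: x ≈ -119.2, y ≈ 4.8 km.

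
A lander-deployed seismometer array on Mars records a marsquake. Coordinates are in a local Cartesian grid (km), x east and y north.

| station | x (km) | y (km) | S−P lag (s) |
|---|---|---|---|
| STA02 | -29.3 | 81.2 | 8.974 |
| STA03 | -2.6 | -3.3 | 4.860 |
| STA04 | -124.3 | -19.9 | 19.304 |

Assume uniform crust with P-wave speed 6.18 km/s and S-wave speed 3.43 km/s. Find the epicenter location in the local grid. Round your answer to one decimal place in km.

Distance from S−P lag: d = Δt · v_P v_S / (v_P − v_S) = Δt · (6.18·3.43)/(6.18−3.43) ≈ 7.7081·Δt.
So d_STA02 = 69.17, d_STA03 = 37.46, d_STA04 = 148.80 km.
Circle about each station: (x + 29.3)² + (y − 81.2)² = 69.17²; (x + 2.6)² + (y + 3.3)² = 37.46²; (x + 124.3)² + (y + 19.9)² = 148.80².
Subtracting pairs of circle equations eliminates x²+y² and gives linear equations (the radical axes):
53.4 x − 169.0 y = -4053.04
-190.0 x − 202.2 y = -8962.38
Solving the 2×2 system: x ≈ 16.2, y ≈ 29.1 km.

(16.2, 29.1)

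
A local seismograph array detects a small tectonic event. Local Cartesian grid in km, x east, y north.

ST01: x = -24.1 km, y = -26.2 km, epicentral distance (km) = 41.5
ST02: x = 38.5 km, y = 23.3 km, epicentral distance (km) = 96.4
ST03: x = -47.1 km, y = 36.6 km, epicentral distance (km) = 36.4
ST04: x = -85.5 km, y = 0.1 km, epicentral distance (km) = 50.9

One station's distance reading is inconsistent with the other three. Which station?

ST04

Solve using three stations at a time. Using ST01, ST02, ST03 (subtract circle equations pairwise → linear system) gives (x, y) ≈ (-55.3, 1.1).
Distances from that point to each station vs reported:
  ST01: calculated 41.5 vs reported 41.5 → residual 0.0 km
  ST02: calculated 96.4 vs reported 96.4 → residual 0.0 km
  ST03: calculated 36.4 vs reported 36.4 → residual 0.0 km
  ST04: calculated 30.2 vs reported 50.9 → residual 20.7 km
ST01, ST02, ST03 are mutually consistent (residuals ≈ 0); ST04 is off by 20.7 km.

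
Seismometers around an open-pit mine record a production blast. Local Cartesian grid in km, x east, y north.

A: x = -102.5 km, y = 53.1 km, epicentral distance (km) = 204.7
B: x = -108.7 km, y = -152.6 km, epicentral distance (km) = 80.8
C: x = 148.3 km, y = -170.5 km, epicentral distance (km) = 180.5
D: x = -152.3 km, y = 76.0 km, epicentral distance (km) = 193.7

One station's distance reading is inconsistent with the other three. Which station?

D

Solve using three stations at a time. Using A, B, C (subtract circle equations pairwise → linear system) gives (x, y) ≈ (-29.2, -138.0).
Distances from that point to each station vs reported:
  A: calculated 204.7 vs reported 204.7 → residual 0.0 km
  B: calculated 80.8 vs reported 80.8 → residual 0.0 km
  C: calculated 180.5 vs reported 180.5 → residual 0.0 km
  D: calculated 246.9 vs reported 193.7 → residual 53.2 km
A, B, C are mutually consistent (residuals ≈ 0); D is off by 53.2 km.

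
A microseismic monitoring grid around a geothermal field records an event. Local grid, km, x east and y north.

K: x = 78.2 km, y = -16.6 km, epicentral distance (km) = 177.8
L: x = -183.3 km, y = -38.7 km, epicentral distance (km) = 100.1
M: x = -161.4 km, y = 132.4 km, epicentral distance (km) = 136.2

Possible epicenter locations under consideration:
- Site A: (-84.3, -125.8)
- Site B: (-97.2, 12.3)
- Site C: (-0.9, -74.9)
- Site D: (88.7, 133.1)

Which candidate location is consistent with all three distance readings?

For each candidate, compare |candidate − station| to the reported distance:
Site A: residuals K 18.0, L 31.8, M 133.3 → max 133.3 km
Site B: residuals K 0.0, L 0.0, M 0.0 → max 0.0 km
Site C: residuals K 79.5, L 85.9, M 126.0 → max 126.0 km
Site D: residuals K 27.7, L 221.6, M 113.9 → max 221.6 km
Only Site B has all residuals ≈ 0.

Site B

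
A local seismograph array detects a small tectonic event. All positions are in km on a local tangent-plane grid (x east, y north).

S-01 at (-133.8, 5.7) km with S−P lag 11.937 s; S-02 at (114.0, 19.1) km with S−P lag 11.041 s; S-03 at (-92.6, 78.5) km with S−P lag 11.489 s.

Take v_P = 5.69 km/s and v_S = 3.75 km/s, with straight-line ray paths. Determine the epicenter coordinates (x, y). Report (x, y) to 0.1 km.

x ≈ -3.6 km, y ≈ -11.2 km

Distance from S−P lag: d = Δt · v_P v_S / (v_P − v_S) = Δt · (5.69·3.75)/(5.69−3.75) ≈ 10.9987·Δt.
So d_S-01 = 131.29, d_S-02 = 121.44, d_S-03 = 126.36 km.
Circle about each station: (x + 133.8)² + (y − 5.7)² = 131.29²; (x − 114.0)² + (y − 19.1)² = 121.44²; (x + 92.6)² + (y − 78.5)² = 126.36².
Subtracting the S-01 equation from the S-02 and S-03 equations removes the quadratic terms:
495.6 x + 26.8 y = -2084.73
82.4 x + 145.6 y = -1927.71
Solving the 2×2 system: x ≈ -3.6, y ≈ -11.2 km.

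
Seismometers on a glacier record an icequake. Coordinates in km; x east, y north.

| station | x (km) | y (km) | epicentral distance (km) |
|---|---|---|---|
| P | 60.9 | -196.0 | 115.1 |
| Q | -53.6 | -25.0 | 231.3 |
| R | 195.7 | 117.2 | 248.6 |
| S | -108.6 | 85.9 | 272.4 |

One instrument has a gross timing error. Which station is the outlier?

Solve using three stations at a time. Using P, Q, R (subtract circle equations pairwise → linear system) gives (x, y) ≈ (153.6, -127.8).
Distances from that point to each station vs reported:
  P: calculated 115.1 vs reported 115.1 → residual 0.0 km
  Q: calculated 231.3 vs reported 231.3 → residual 0.0 km
  R: calculated 248.6 vs reported 248.6 → residual 0.0 km
  S: calculated 338.2 vs reported 272.4 → residual 65.8 km
P, Q, R are mutually consistent (residuals ≈ 0); S is off by 65.8 km.

S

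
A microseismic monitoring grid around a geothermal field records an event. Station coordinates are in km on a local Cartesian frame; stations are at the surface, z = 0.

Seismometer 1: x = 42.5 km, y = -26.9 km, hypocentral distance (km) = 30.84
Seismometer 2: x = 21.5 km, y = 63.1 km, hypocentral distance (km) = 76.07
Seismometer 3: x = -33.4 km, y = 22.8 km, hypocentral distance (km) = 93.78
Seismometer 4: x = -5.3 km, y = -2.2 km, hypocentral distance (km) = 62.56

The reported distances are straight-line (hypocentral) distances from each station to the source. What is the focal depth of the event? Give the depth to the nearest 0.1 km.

z ≈ 15.1 km

Each station gives a sphere (x−x_i)² + (y−y_i)² + z² = d_i² (stations at z=0).
Subtracting the Seismometer 1 sphere from Seismometer 2 and Seismometer 3: z² cancels, leaving linear equations in x and y:
-42.0 x + 180.0 y = -2921.54
-151.8 x + 99.4 y = -8738.04
Solving: x ≈ 55.399, y ≈ -3.304 km (keep extra digits for the depth step; rounded: 55.4, -3.3).
Then from the Seismometer 1 sphere: z² = 30.84² − (x − 42.5)² − (y + 26.9)² with x = 55.399, y = -3.304, so z ≈ 15.098 ≈ 15.1 km.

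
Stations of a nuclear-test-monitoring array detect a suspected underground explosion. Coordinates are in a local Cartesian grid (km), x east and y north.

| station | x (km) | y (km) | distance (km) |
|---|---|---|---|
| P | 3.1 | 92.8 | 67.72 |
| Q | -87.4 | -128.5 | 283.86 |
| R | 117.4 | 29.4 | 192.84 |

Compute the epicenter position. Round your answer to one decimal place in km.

Circle about each station: (x − 3.1)² + (y − 92.8)² = 67.72²; (x + 87.4)² + (y + 128.5)² = 283.86²; (x − 117.4)² + (y − 29.4)² = 192.84².
Subtracting the P equation from the Q and R equations removes the quadratic terms:
-181.0 x − 442.6 y = -60460.94
228.6 x − 126.8 y = -26575.60
Solving the 2×2 system: x ≈ -33.0, y ≈ 150.1 km.

(-33.0, 150.1)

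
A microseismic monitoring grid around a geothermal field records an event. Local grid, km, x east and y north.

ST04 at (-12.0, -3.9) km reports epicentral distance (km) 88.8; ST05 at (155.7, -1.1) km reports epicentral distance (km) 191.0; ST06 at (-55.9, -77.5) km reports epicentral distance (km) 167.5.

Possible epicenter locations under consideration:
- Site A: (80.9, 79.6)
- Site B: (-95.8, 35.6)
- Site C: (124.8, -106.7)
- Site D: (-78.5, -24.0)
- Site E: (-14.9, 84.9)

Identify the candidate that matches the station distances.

Site E

For each candidate, compare |candidate − station| to the reported distance:
Site A: residuals ST04 36.1, ST05 81.0, ST06 40.8 → max 81.0 km
Site B: residuals ST04 3.8, ST05 63.2, ST06 47.6 → max 63.2 km
Site C: residuals ST04 82.3, ST05 81.0, ST06 15.5 → max 82.3 km
Site D: residuals ST04 19.3, ST05 44.3, ST06 109.4 → max 109.4 km
Site E: residuals ST04 0.0, ST05 0.1, ST06 0.0 → max 0.1 km
Only Site E has all residuals ≈ 0.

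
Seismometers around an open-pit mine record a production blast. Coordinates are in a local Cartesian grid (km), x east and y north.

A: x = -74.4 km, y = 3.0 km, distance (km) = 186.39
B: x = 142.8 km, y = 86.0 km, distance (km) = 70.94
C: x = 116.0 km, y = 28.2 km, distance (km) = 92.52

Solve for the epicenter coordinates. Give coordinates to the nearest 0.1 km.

Circle about each station: (x + 74.4)² + (y − 3.0)² = 186.39²; (x − 142.8)² + (y − 86.0)² = 70.94²; (x − 116.0)² + (y − 28.2)² = 92.52².
Subtracting the A equation from the B and C equations removes the quadratic terms:
434.4 x + 166.0 y = 51952.23
380.8 x + 50.4 y = 34888.16
Solving the 2×2 system: x ≈ 76.8, y ≈ 112.0 km.

(76.8, 112.0)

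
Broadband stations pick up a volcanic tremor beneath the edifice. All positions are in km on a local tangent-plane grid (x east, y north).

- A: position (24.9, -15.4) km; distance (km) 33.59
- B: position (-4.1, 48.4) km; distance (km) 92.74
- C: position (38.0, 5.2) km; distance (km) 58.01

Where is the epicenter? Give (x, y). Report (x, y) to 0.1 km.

x ≈ 6.8 km, y ≈ -43.7 km

Circle about each station: (x − 24.9)² + (y + 15.4)² = 33.59²; (x + 4.1)² + (y − 48.4)² = 92.74²; (x − 38.0)² + (y − 5.2)² = 58.01².
Subtracting pairs of circle equations eliminates x²+y² and gives linear equations (the radical axes):
-58.0 x + 127.6 y = -5970.22
26.2 x + 41.2 y = -1623.00
Solving the 2×2 system: x ≈ 6.8, y ≈ -43.7 km.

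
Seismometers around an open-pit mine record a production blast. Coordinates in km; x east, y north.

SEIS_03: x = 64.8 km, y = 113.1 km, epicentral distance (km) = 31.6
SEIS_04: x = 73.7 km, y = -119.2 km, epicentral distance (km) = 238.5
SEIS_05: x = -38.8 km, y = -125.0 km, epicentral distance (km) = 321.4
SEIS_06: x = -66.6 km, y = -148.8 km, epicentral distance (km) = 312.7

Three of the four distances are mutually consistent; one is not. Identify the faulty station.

SEIS_05

Solve using three stations at a time. Using SEIS_03, SEIS_04, SEIS_06 (subtract circle equations pairwise → linear system) gives (x, y) ≈ (96.1, 118.3).
Distances from that point to each station vs reported:
  SEIS_03: calculated 31.7 vs reported 31.6 → residual 0.1 km
  SEIS_04: calculated 238.5 vs reported 238.5 → residual 0.0 km
  SEIS_05: calculated 278.2 vs reported 321.4 → residual 43.2 km
  SEIS_06: calculated 312.7 vs reported 312.7 → residual 0.0 km
SEIS_03, SEIS_04, SEIS_06 are mutually consistent (residuals ≈ 0); SEIS_05 is off by 43.2 km.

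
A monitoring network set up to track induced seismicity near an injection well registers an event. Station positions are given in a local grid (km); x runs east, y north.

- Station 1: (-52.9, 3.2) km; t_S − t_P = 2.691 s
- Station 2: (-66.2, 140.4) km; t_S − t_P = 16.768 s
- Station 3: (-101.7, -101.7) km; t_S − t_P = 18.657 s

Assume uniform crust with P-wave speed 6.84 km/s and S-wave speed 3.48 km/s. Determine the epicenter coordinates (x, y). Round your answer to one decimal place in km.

x ≈ -55.4 km, y ≈ 22.1 km

Distance from S−P lag: d = Δt · v_P v_S / (v_P − v_S) = Δt · (6.84·3.48)/(6.84−3.48) ≈ 7.0843·Δt.
So d_Station 1 = 19.06, d_Station 2 = 118.79, d_Station 3 = 132.17 km.
Circle about each station: (x + 52.9)² + (y − 3.2)² = 19.06²; (x + 66.2)² + (y − 140.4)² = 118.79²; (x + 101.7)² + (y + 101.7)² = 132.17².
Subtracting pairs of circle equations eliminates x²+y² and gives linear equations (the radical axes):
-26.6 x + 274.4 y = 7538.17
-97.6 x − 209.8 y = 771.50
Solving the 2×2 system: x ≈ -55.4, y ≈ 22.1 km.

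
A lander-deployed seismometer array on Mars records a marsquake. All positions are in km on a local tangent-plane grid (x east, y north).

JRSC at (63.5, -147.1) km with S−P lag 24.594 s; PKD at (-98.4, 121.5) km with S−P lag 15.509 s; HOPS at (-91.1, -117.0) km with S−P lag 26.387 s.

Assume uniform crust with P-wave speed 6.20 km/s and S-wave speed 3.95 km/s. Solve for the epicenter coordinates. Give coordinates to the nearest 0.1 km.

x ≈ 70.4 km, y ≈ 120.5 km

Distance from S−P lag: d = Δt · v_P v_S / (v_P − v_S) = Δt · (6.20·3.95)/(6.20−3.95) ≈ 10.8844·Δt.
So d_JRSC = 267.69, d_PKD = 168.81, d_HOPS = 287.21 km.
Circle about each station: (x − 63.5)² + (y + 147.1)² = 267.69²; (x + 98.4)² + (y − 121.5)² = 168.81²; (x + 91.1)² + (y + 117.0)² = 287.21².
Subtracting the JRSC equation from the PKD and HOPS equations removes the quadratic terms:
-323.8 x + 537.2 y = 41935.27
-309.2 x + 60.2 y = -14514.10
Solving the 2×2 system: x ≈ 70.4, y ≈ 120.5 km.
Check against JRSC (with the unrounded x, y): √((x − 63.5)²+(y + 147.1)²) = 267.69 ≈ 267.69 km. ✓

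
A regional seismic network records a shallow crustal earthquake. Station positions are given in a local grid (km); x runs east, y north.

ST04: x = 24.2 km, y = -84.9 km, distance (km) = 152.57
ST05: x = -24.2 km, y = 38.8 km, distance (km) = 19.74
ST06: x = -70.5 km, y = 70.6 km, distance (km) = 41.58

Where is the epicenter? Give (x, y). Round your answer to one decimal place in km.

-31.1 km east, 57.3 km north

Circle about each station: (x − 24.2)² + (y + 84.9)² = 152.57²; (x + 24.2)² + (y − 38.8)² = 19.74²; (x + 70.5)² + (y − 70.6)² = 41.58².
Subtracting pairs of circle equations eliminates x²+y² and gives linear equations (the radical axes):
-96.8 x + 247.4 y = 17185.37
-189.4 x + 311.0 y = 23709.67
Solving the 2×2 system: x ≈ -31.1, y ≈ 57.3 km.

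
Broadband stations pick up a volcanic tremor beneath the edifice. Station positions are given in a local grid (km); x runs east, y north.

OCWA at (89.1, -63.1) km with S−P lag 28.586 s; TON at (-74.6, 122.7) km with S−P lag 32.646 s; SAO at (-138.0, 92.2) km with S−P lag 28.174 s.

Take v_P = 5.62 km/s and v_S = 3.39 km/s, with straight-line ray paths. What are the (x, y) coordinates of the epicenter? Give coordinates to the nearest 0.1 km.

Distance from S−P lag: d = Δt · v_P v_S / (v_P − v_S) = Δt · (5.62·3.39)/(5.62−3.39) ≈ 8.5434·Δt.
So d_OCWA = 244.22, d_TON = 278.91, d_SAO = 240.70 km.
Circle about each station: (x − 89.1)² + (y + 63.1)² = 244.22²; (x + 74.6)² + (y − 122.7)² = 278.91²; (x + 138.0)² + (y − 92.2)² = 240.70².
Subtracting pairs of circle equations eliminates x²+y² and gives linear equations (the radical axes):
-327.4 x + 371.6 y = -9447.35
-454.2 x + 310.6 y = 17331.34
Solving the 2×2 system: x ≈ -139.7, y ≈ -148.5 km.

x ≈ -139.7 km, y ≈ -148.5 km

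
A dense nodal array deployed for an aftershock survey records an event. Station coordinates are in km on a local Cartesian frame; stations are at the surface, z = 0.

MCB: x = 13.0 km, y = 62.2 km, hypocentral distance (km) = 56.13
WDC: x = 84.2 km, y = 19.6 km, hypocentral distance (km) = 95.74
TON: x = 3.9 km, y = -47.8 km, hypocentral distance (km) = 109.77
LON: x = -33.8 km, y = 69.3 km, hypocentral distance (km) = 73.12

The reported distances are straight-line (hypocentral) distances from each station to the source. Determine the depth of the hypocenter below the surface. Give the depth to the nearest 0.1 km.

Each station gives a sphere (x−x_i)² + (y−y_i)² + z² = d_i² (stations at z=0).
Subtracting the MCB sphere from WDC and TON: z² cancels, leaving linear equations in x and y:
142.4 x − 85.2 y = -2579.61
-18.2 x − 220.0 y = -10636.67
Solving: x ≈ 10.302, y ≈ 47.496 km (keep extra digits for the depth step; rounded: 10.3, 47.5).
Then from the MCB sphere: z² = 56.13² − (x − 13.0)² − (y − 62.2)² with x = 10.302, y = 47.496, so z ≈ 54.103 ≈ 54.1 km.
Check against LON (with the unrounded solution): distance 73.13 ≈ 73.12 km. ✓

depth ≈ 54.1 km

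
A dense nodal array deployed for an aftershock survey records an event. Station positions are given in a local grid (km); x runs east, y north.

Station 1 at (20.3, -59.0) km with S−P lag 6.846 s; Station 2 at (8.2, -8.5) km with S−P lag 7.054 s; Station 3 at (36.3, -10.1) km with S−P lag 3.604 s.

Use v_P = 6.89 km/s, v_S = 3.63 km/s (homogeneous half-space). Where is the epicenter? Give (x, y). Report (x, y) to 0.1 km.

Distance from S−P lag: d = Δt · v_P v_S / (v_P − v_S) = Δt · (6.89·3.63)/(6.89−3.63) ≈ 7.6720·Δt.
So d_Station 1 = 52.52, d_Station 2 = 54.12, d_Station 3 = 27.65 km.
Circle about each station: (x − 20.3)² + (y + 59.0)² = 52.52²; (x − 8.2)² + (y + 8.5)² = 54.12²; (x − 36.3)² + (y + 10.1)² = 27.65².
Subtracting the Station 1 equation from the Station 2 and Station 3 equations removes the quadratic terms:
-24.2 x + 101.0 y = -3924.22
32.0 x + 97.8 y = -479.56
Solving the 2×2 system: x ≈ 59.9, y ≈ -24.5 km.

59.9 km east, -24.5 km north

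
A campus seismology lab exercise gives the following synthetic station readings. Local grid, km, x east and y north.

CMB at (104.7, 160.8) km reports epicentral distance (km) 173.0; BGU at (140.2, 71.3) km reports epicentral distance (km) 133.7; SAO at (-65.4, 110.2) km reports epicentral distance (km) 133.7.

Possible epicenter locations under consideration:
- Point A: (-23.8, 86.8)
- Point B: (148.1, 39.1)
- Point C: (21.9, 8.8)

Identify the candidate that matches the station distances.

Point C

For each candidate, compare |candidate − station| to the reported distance:
Point A: residuals CMB 24.7, BGU 31.0, SAO 86.0 → max 86.0 km
Point B: residuals CMB 43.8, BGU 100.5, SAO 91.3 → max 100.5 km
Point C: residuals CMB 0.1, BGU 0.1, SAO 0.1 → max 0.1 km
Only Point C has all residuals ≈ 0.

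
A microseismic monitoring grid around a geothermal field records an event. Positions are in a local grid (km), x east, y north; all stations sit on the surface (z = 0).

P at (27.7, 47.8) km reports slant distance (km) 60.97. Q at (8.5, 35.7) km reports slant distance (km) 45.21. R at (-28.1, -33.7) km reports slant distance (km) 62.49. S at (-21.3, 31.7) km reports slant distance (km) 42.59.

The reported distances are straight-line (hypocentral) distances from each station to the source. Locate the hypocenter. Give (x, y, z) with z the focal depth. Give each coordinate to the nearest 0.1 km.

Each station gives a sphere (x−x_i)² + (y−y_i)² + z² = d_i² (stations at z=0).
Subtracting the P sphere from Q and R: z² cancels, leaving linear equations in x and y:
-38.4 x − 24.2 y = -31.99
-111.6 x − 163.0 y = -1314.49
Solving: x ≈ -7.474, y ≈ 13.181 km (keep extra digits for the depth step; rounded: -7.5, 13.2).
Then from the P sphere: z² = 60.97² − (x − 27.7)² − (y − 47.8)² with x = -7.474, y = 13.181, so z ≈ 35.800 ≈ 35.8 km.
Check against S (with the unrounded solution): distance 42.61 ≈ 42.59 km. ✓

(-7.5, 13.2, 35.8)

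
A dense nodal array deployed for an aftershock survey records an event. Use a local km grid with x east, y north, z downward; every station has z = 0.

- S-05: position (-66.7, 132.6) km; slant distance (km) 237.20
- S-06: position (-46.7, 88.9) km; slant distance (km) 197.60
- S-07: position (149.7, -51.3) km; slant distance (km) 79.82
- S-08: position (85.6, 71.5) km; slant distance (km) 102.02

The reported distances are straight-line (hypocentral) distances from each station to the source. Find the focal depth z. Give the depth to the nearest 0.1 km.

57.4 km

Each station gives a sphere (x−x_i)² + (y−y_i)² + z² = d_i² (stations at z=0).
Subtracting the S-05 sphere from S-06 and S-07: z² cancels, leaving linear equations in x and y:
40.0 x − 87.4 y = 5270.53
432.8 x − 367.8 y = 52902.74
Solving: x ≈ 116.168, y ≈ -7.137 km (keep extra digits for the depth step; rounded: 116.2, -7.1).
Then from the S-05 sphere: z² = 237.20² − (x + 66.7)² − (y − 132.6)² with x = 116.168, y = -7.137, so z ≈ 57.417 ≈ 57.4 km.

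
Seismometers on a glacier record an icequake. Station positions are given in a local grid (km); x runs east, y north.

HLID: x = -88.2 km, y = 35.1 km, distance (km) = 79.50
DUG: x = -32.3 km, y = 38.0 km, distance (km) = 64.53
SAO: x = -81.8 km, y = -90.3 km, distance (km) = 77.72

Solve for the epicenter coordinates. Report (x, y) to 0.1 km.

(-37.7, -26.3)

Circle about each station: (x + 88.2)² + (y − 35.1)² = 79.50²; (x + 32.3)² + (y − 38.0)² = 64.53²; (x + 81.8)² + (y + 90.3)² = 77.72².
Subtracting the HLID equation from the DUG and SAO equations removes the quadratic terms:
111.8 x + 5.8 y = -4367.83
12.8 x − 250.8 y = 6113.93
Solving the 2×2 system: x ≈ -37.7, y ≈ -26.3 km.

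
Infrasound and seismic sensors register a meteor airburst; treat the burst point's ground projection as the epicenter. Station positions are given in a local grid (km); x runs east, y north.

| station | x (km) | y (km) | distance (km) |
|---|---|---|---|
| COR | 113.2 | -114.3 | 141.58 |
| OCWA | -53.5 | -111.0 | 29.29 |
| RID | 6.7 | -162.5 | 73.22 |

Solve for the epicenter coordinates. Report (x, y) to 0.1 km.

-27.4 km east, -97.7 km north

Circle about each station: (x − 113.2)² + (y + 114.3)² = 141.58²; (x + 53.5)² + (y + 111.0)² = 29.29²; (x − 6.7)² + (y + 162.5)² = 73.22².
Subtracting the COR equation from the OCWA and RID equations removes the quadratic terms:
-333.4 x + 6.6 y = 8491.51
-213.0 x − 96.4 y = 15256.14
Solving the 2×2 system: x ≈ -27.4, y ≈ -97.7 km.
Check against COR (with the unrounded x, y): √((x − 113.2)²+(y + 114.3)²) = 141.58 ≈ 141.58 km. ✓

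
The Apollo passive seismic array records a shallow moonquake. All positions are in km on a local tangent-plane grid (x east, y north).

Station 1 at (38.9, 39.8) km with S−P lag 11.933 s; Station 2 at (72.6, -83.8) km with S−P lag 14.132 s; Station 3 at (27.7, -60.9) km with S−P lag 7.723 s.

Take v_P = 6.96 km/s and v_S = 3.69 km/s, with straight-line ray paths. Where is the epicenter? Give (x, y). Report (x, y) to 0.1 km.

Distance from S−P lag: d = Δt · v_P v_S / (v_P − v_S) = Δt · (6.96·3.69)/(6.96−3.69) ≈ 7.8539·Δt.
So d_Station 1 = 93.72, d_Station 2 = 110.99, d_Station 3 = 60.66 km.
Circle about each station: (x − 38.9)² + (y − 39.8)² = 93.72²; (x − 72.6)² + (y + 83.8)² = 110.99²; (x − 27.7)² + (y + 60.9)² = 60.66².
Subtracting the Station 1 equation from the Station 2 and Station 3 equations removes the quadratic terms:
67.4 x − 247.2 y = 5660.61
-22.4 x − 201.4 y = 6482.65
Solving the 2×2 system: x ≈ -24.2, y ≈ -29.5 km.
Check against Station 1 (with the unrounded x, y): √((x − 38.9)²+(y − 39.8)²) = 93.72 ≈ 93.72 km. ✓

x ≈ -24.2 km, y ≈ -29.5 km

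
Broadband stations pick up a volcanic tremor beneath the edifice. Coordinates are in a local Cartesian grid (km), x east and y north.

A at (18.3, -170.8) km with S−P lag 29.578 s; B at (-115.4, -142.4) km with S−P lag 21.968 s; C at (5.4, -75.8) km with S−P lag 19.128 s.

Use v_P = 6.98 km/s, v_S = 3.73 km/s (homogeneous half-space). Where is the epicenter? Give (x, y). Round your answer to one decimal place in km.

Distance from S−P lag: d = Δt · v_P v_S / (v_P − v_S) = Δt · (6.98·3.73)/(6.98−3.73) ≈ 8.0109·Δt.
So d_A = 236.95, d_B = 175.98, d_C = 153.23 km.
Circle about each station: (x − 18.3)² + (y + 170.8)² = 236.95²; (x + 115.4)² + (y + 142.4)² = 175.98²; (x − 5.4)² + (y + 75.8)² = 153.23².
Subtracting pairs of circle equations eliminates x²+y² and gives linear equations (the radical axes):
-267.4 x + 56.8 y = 29263.73
-25.8 x + 190.0 y = 8933.14
Solving the 2×2 system: x ≈ -102.4, y ≈ 33.1 km.

(-102.4, 33.1)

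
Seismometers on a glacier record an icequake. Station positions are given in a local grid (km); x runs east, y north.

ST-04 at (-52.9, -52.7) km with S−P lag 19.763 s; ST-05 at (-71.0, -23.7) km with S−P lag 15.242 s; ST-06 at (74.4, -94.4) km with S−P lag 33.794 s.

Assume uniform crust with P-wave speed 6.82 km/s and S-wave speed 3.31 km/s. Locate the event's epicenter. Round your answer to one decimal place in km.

-63.0 km east, 74.0 km north

Distance from S−P lag: d = Δt · v_P v_S / (v_P − v_S) = Δt · (6.82·3.31)/(6.82−3.31) ≈ 6.4314·Δt.
So d_ST-04 = 127.10, d_ST-05 = 98.03, d_ST-06 = 217.34 km.
Circle about each station: (x + 52.9)² + (y + 52.7)² = 127.10²; (x + 71.0)² + (y + 23.7)² = 98.03²; (x − 74.4)² + (y + 94.4)² = 217.34².
Subtracting the ST-04 equation from the ST-05 and ST-06 equations removes the quadratic terms:
-36.2 x + 58.0 y = 6571.52
254.6 x − 83.4 y = -22211.25
Solving the 2×2 system: x ≈ -63.0, y ≈ 74.0 km.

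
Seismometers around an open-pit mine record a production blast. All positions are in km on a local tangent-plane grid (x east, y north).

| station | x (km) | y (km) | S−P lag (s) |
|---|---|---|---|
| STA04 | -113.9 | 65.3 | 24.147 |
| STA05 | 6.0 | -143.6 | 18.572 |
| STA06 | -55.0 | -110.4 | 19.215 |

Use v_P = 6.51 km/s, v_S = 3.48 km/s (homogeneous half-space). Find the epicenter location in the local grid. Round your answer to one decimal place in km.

Distance from S−P lag: d = Δt · v_P v_S / (v_P − v_S) = Δt · (6.51·3.48)/(6.51−3.48) ≈ 7.4768·Δt.
So d_STA04 = 180.54, d_STA05 = 138.86, d_STA06 = 143.67 km.
Circle about each station: (x + 113.9)² + (y − 65.3)² = 180.54²; (x − 6.0)² + (y + 143.6)² = 138.86²; (x + 55.0)² + (y + 110.4)² = 143.67².
Subtracting the STA04 equation from the STA05 and STA06 equations removes the quadratic terms:
239.8 x − 417.8 y = 16732.25
117.8 x − 351.4 y = 9929.48
Solving the 2×2 system: x ≈ 49.4, y ≈ -11.7 km.

x ≈ 49.4 km, y ≈ -11.7 km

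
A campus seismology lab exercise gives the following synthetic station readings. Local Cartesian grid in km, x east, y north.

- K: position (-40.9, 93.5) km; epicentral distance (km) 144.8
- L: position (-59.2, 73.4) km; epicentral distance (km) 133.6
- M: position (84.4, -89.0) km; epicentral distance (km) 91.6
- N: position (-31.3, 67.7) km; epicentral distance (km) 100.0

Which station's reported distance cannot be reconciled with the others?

N

Solve using three stations at a time. Using K, L, M (subtract circle equations pairwise → linear system) gives (x, y) ≈ (4.7, -43.9).
Distances from that point to each station vs reported:
  K: calculated 144.8 vs reported 144.8 → residual 0.0 km
  L: calculated 133.6 vs reported 133.6 → residual 0.0 km
  M: calculated 91.6 vs reported 91.6 → residual 0.0 km
  N: calculated 117.3 vs reported 100.0 → residual 17.3 km
K, L, M are mutually consistent (residuals ≈ 0); N is off by 17.3 km.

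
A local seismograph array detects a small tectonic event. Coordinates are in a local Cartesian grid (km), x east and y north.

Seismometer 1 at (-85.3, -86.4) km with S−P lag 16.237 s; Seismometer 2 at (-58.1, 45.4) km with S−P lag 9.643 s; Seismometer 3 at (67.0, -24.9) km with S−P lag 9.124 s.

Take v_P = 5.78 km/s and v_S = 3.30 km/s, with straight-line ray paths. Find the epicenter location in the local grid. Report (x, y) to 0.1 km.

(2.4, 2.5)

Distance from S−P lag: d = Δt · v_P v_S / (v_P − v_S) = Δt · (5.78·3.30)/(5.78−3.30) ≈ 7.6911·Δt.
So d_Seismometer 1 = 124.88, d_Seismometer 2 = 74.17, d_Seismometer 3 = 70.17 km.
Circle about each station: (x + 85.3)² + (y + 86.4)² = 124.88²; (x + 58.1)² + (y − 45.4)² = 74.17²; (x − 67.0)² + (y + 24.9)² = 70.17².
Subtracting the Seismometer 1 equation from the Seismometer 2 and Seismometer 3 equations removes the quadratic terms:
54.4 x + 263.6 y = 789.55
304.6 x + 123.0 y = 1039.15
Solving the 2×2 system: x ≈ 2.4, y ≈ 2.5 km.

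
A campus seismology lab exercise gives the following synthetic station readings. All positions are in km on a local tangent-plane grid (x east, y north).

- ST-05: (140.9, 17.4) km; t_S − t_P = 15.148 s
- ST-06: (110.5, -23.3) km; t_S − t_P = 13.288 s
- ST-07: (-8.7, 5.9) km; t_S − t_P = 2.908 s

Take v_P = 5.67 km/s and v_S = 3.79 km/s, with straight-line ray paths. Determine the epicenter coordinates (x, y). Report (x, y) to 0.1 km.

Distance from S−P lag: d = Δt · v_P v_S / (v_P − v_S) = Δt · (5.67·3.79)/(5.67−3.79) ≈ 11.4305·Δt.
So d_ST-05 = 173.15, d_ST-06 = 151.89, d_ST-07 = 33.24 km.
Circle about each station: (x − 140.9)² + (y − 17.4)² = 173.15²; (x − 110.5)² + (y + 23.3)² = 151.89²; (x + 8.7)² + (y − 5.9)² = 33.24².
Subtracting the ST-05 equation from the ST-06 and ST-07 equations removes the quadratic terms:
-60.8 x − 81.4 y = -492.08
-299.2 x − 23.0 y = 8830.95
Solving the 2×2 system: x ≈ -31.8, y ≈ 29.8 km.
Check against ST-05 (with the unrounded x, y): √((x − 140.9)²+(y − 17.4)²) = 173.15 ≈ 173.15 km. ✓

-31.8 km east, 29.8 km north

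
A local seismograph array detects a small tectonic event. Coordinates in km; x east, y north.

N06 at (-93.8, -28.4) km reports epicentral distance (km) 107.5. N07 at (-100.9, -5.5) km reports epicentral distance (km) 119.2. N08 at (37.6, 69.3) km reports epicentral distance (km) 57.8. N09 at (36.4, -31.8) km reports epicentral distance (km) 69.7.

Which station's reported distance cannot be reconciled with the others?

N07

Solve using three stations at a time. Using N06, N08, N09 (subtract circle equations pairwise → linear system) gives (x, y) ≈ (-1.5, 26.7).
Distances from that point to each station vs reported:
  N06: calculated 107.5 vs reported 107.5 → residual 0.0 km
  N07: calculated 104.5 vs reported 119.2 → residual 14.7 km
  N08: calculated 57.8 vs reported 57.8 → residual 0.0 km
  N09: calculated 69.7 vs reported 69.7 → residual 0.0 km
N06, N08, N09 are mutually consistent (residuals ≈ 0); N07 is off by 14.7 km.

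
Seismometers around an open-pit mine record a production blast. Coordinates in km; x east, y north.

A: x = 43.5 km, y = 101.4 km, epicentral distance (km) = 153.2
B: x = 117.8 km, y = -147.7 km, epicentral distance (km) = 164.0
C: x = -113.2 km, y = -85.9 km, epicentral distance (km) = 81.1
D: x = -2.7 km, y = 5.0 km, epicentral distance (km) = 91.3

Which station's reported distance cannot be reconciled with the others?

A

Solve using three stations at a time. Using B, C, D (subtract circle equations pairwise → linear system) gives (x, y) ≈ (-32.2, -81.4).
Distances from that point to each station vs reported:
  A: calculated 197.9 vs reported 153.2 → residual 44.7 km
  B: calculated 164.0 vs reported 164.0 → residual 0.0 km
  C: calculated 81.1 vs reported 81.1 → residual 0.0 km
  D: calculated 91.3 vs reported 91.3 → residual 0.0 km
B, C, D are mutually consistent (residuals ≈ 0); A is off by 44.7 km.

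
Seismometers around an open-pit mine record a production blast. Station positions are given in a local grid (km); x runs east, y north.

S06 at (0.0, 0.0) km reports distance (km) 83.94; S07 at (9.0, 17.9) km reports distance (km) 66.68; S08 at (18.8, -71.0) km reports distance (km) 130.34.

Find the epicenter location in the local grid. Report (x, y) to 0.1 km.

Circle about each station: x² + y² = 83.94²; (x − 9.0)² + (y − 17.9)² = 66.68²; (x − 18.8)² + (y + 71.0)² = 130.34².
Subtracting the S06 equation from the S07 and S08 equations removes the quadratic terms:
18.0 x + 35.8 y = 3001.11
37.6 x − 142.0 y = -4548.15
Solving the 2×2 system: x ≈ 67.5, y ≈ 49.9 km.

x ≈ 67.5 km, y ≈ 49.9 km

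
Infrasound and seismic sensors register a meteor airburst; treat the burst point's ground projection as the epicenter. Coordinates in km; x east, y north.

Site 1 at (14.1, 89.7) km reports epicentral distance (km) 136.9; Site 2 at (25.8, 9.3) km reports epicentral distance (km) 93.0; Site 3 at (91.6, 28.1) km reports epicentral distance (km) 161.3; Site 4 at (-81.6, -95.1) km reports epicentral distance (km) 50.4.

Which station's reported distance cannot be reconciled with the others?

Site 4

Solve using three stations at a time. Using Site 1, Site 2, Site 3 (subtract circle equations pairwise → linear system) gives (x, y) ≈ (-60.8, -25.0).
Distances from that point to each station vs reported:
  Site 1: calculated 137.0 vs reported 136.9 → residual 0.1 km
  Site 2: calculated 93.1 vs reported 93.0 → residual 0.1 km
  Site 3: calculated 161.4 vs reported 161.3 → residual 0.1 km
  Site 4: calculated 73.1 vs reported 50.4 → residual 22.7 km
Site 1, Site 2, Site 3 are mutually consistent (residuals ≈ 0); Site 4 is off by 22.7 km.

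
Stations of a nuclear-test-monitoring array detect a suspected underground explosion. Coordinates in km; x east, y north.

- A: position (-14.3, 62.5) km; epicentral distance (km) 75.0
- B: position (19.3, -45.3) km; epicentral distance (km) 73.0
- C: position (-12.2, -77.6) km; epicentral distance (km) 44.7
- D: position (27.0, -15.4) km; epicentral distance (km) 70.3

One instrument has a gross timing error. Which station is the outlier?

C

Solve using three stations at a time. Using A, B, D (subtract circle equations pairwise → linear system) gives (x, y) ≈ (-42.8, -6.9).
Distances from that point to each station vs reported:
  A: calculated 75.0 vs reported 75.0 → residual 0.0 km
  B: calculated 73.0 vs reported 73.0 → residual 0.0 km
  C: calculated 77.0 vs reported 44.7 → residual 32.3 km
  D: calculated 70.3 vs reported 70.3 → residual 0.0 km
A, B, D are mutually consistent (residuals ≈ 0); C is off by 32.3 km.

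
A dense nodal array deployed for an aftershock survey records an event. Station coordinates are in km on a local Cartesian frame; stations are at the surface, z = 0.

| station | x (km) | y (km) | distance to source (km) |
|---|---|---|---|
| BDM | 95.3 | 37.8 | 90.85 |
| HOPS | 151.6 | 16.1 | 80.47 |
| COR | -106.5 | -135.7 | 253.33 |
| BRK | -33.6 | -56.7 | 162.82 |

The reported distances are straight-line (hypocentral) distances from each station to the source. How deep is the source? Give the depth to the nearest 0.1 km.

Each station gives a sphere (x−x_i)² + (y−y_i)² + z² = d_i² (stations at z=0).
Subtracting the BDM sphere from HOPS and COR: z² cancels, leaving linear equations in x and y:
112.6 x − 43.4 y = 14509.14
-403.6 x − 347.0 y = -36676.56
Solving: x ≈ 117.099, y ≈ -30.503 km (keep extra digits for the depth step; rounded: 117.1, -30.5).
Then from the BDM sphere: z² = 90.85² − (x − 95.3)² − (y − 37.8)² with x = 117.099, y = -30.503, so z ≈ 55.796 ≈ 55.8 km.

55.8 km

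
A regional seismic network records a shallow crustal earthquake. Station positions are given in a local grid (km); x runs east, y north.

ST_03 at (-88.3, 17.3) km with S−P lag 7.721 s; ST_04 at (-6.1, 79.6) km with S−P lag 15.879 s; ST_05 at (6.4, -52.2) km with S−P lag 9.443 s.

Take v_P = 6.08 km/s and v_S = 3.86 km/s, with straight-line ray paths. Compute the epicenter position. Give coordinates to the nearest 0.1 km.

Distance from S−P lag: d = Δt · v_P v_S / (v_P − v_S) = Δt · (6.08·3.86)/(6.08−3.86) ≈ 10.5715·Δt.
So d_ST_03 = 81.62, d_ST_04 = 167.87, d_ST_05 = 99.83 km.
Circle about each station: (x + 88.3)² + (y − 17.3)² = 81.62²; (x + 6.1)² + (y − 79.6)² = 167.87²; (x − 6.4)² + (y + 52.2)² = 99.83².
Subtracting pairs of circle equations eliminates x²+y² and gives linear equations (the radical axes):
164.4 x + 124.6 y = -23241.32
189.4 x − 139.0 y = -8634.58
Solving the 2×2 system: x ≈ -92.7, y ≈ -64.2 km.

x ≈ -92.7 km, y ≈ -64.2 km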